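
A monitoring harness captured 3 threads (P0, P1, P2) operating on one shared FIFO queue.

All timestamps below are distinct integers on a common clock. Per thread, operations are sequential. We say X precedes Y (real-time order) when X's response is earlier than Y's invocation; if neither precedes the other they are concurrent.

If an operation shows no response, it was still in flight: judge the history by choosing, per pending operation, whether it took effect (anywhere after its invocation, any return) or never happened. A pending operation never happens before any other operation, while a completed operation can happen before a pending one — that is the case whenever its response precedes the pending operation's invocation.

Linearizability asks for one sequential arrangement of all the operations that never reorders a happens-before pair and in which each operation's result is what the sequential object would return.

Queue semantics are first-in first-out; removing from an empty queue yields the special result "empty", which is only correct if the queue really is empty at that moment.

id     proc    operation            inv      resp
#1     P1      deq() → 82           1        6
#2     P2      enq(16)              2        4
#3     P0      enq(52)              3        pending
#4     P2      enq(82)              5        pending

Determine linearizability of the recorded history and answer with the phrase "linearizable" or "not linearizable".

not linearizable

cut after 5 events: linearizable; cut after 6 events (#1 responds, time 6): not linearizable
the 2 completed operations admit 2 real-time orders; each fails the FIFO queue replay
completion choices over the 2 pending operations (#3, #4) were checked; none helps
one such order, #1, #2 (pending dropped), breaks at step 1 where #1 deq() → 82 is illegal
one such order, #2, #1 (pending dropped), breaks at step 2 where #1 deq() → 82 is illegal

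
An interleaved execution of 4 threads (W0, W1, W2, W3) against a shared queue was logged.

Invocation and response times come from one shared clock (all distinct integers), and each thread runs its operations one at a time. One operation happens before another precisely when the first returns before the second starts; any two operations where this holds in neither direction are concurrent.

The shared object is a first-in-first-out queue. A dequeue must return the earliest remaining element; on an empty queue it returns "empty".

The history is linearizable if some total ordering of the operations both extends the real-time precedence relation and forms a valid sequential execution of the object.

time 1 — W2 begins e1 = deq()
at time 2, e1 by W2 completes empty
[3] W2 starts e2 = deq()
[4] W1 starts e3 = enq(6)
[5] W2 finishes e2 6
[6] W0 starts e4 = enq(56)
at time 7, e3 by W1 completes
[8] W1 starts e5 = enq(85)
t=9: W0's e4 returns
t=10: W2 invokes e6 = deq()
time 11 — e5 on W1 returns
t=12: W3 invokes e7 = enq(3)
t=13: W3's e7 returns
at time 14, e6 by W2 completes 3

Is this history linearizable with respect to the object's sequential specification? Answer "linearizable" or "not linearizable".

already the first 14 events (up to e6's response at time 14) admit no linearization; the first 13 still do
checked exhaustively: 13 real-time-consistent orders of 7 completed operations, zero legal queue replays
take e1, e2, e3, e4, e5, e6, e7: step 2 already fails, because e2 deq() → 6 cannot occur there
take e1, e2, e3, e4, e5, e7, e6: step 2 already fails, because e2 deq() → 6 cannot occur there

not linearizable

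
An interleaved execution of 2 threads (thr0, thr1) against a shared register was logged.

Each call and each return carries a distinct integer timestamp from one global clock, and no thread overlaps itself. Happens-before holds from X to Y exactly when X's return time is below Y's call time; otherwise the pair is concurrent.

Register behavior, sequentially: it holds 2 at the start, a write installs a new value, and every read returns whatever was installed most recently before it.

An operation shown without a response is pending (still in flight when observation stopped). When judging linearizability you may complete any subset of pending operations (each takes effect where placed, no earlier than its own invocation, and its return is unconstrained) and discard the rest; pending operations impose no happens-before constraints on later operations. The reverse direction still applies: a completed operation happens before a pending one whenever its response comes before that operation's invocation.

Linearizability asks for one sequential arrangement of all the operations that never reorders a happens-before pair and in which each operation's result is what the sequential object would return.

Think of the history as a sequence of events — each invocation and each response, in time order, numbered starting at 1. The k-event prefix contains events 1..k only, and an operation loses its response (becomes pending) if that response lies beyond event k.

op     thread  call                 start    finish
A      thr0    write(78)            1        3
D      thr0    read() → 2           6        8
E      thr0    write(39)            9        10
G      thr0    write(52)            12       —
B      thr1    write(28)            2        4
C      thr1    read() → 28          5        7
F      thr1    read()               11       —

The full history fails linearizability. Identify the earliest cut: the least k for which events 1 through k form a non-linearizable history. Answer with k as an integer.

events 1..7 are linearizable; a witness order is A, B, C:
1. A write(78), leaving value 78
2. B write(28), leaving value 28
3. C read() → 28, leaving value 28
with event 8 included (D responding at time 8), all real-time-consistent orders fail
e.g. A, B, C, D: illegal at step 4, since D read() → 2 cannot apply there
e.g. A, B, D, C: illegal at step 3, since D read() → 2 cannot apply there

8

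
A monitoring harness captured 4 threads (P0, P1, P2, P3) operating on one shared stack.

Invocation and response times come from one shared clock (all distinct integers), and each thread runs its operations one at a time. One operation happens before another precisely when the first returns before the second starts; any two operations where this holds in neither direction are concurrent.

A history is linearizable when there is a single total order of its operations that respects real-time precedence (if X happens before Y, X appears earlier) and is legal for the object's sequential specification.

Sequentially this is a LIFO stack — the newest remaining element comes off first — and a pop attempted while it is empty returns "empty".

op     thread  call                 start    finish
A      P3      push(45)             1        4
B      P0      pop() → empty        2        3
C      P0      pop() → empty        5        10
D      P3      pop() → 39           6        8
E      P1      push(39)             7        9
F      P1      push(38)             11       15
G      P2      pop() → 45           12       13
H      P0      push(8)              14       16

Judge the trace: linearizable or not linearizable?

not linearizable

prefix check: 1..9 passes, 1..10 fails once C's time-10 response joins
checked exhaustively: 12 real-time-consistent orders of 5 completed operations, zero legal stack replays
e.g. A, B, C, D, E: illegal at step 2, since B pop() → empty cannot apply there
e.g. A, B, C, E, D: illegal at step 2, since B pop() → empty cannot apply there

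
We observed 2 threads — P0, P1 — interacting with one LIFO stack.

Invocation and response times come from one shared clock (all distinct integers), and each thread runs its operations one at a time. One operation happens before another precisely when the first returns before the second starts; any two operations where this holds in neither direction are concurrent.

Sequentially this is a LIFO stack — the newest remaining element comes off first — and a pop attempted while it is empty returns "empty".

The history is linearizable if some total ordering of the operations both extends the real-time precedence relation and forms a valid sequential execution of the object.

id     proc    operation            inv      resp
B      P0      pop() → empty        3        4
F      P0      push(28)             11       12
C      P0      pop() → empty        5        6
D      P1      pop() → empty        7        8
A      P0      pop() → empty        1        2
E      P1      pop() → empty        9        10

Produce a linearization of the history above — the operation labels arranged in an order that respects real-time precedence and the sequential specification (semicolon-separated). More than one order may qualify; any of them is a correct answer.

A; B; C; D; E; F

1. A pop() → empty, leaving stack <>
2. B pop() → empty, leaving stack <>
3. C pop() → empty, leaving stack <>
4. D pop() → empty, leaving stack <>
5. E pop() → empty, leaving stack <>
6. F push(28), leaving stack <28>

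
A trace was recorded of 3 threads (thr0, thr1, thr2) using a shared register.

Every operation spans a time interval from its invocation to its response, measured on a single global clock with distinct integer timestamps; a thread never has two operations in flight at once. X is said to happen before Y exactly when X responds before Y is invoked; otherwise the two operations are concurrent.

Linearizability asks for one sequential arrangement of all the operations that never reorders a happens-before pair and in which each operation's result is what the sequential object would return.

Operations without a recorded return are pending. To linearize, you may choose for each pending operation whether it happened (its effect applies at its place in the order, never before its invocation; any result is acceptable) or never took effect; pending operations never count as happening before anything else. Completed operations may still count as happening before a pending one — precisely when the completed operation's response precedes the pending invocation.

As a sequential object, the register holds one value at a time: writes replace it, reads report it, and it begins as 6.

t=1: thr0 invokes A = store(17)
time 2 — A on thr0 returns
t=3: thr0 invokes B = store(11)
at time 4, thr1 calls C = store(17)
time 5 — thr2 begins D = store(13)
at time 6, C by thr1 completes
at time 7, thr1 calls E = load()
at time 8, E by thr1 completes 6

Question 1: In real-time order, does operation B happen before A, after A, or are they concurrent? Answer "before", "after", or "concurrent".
after

B spans [3,…), A spans [1,2]
resp(A)=2 < inv(B)=3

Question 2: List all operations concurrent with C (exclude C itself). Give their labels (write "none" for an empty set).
B, D

overlap test against C [4,6]: concurrent iff the interval meets 4..6
A [1,2]: before
B [3,…): concurrent
D [5,…): concurrent
E [7,8]: after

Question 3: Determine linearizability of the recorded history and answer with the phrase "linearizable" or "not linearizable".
not linearizable

cut after 7 events: linearizable; cut after 8 events (E responds, time 8): not linearizable
the completed operations (3 total) allow one real-time order; the register replay rejects it
completion choices over the 2 pending operations (B, D) were checked; none helps
sample order A, C, E (pending dropped) stalls at step 3 — E load() → 6 has no legal effect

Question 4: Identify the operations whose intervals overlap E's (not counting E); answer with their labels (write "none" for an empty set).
B, D

E runs from 7 to 8; window-overlapping ops are concurrent
A [1,2]: before
B [3,…): concurrent
C [4,6]: before
D [5,…): concurrent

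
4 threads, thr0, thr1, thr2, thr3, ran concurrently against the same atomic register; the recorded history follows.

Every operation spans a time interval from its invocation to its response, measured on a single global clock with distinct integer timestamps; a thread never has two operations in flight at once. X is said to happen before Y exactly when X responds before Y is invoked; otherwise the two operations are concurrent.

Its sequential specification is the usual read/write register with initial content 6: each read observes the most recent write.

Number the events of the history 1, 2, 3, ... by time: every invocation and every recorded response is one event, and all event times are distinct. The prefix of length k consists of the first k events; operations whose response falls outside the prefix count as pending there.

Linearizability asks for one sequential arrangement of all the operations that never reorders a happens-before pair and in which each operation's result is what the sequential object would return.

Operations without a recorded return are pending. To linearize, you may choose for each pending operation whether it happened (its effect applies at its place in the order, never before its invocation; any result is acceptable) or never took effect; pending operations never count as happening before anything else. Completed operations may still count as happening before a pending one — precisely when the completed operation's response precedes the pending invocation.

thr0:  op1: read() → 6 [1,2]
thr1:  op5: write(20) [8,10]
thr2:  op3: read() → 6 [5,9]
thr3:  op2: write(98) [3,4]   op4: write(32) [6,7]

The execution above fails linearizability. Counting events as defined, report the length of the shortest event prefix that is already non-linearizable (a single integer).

a valid linearization of events 1..8 exists, for instance op1, op2, op3, op4:
step 1: op1 read() → 6 — value 6
step 2: op2 write(98) — value 98
step 3: op3 read() (pending, included) — value 98
step 4: op4 write(32) — value 32
once event 9 joins (op3's response, time 9), exhaustive search finds no witness
no escape via the 1 pending operation (op5): every completion choice fails
e.g. op1, op2, op3, op4 (pending dropped): illegal at step 3, since op3 read() → 6 cannot apply there
e.g. op1, op2, op4, op3 (pending dropped): illegal at step 4, since op3 read() → 6 cannot apply there

9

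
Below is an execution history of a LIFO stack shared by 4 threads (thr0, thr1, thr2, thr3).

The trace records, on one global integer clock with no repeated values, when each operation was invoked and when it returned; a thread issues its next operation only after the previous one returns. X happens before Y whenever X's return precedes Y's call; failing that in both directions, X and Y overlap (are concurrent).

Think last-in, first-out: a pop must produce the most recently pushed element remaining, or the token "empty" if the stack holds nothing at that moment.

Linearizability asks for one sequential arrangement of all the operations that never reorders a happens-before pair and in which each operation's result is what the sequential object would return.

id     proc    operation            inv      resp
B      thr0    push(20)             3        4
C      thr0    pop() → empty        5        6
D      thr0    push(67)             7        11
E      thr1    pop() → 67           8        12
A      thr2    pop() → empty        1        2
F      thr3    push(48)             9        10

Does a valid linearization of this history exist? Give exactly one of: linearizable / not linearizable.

events 1..5 are fine; event 6 — the response of C at time 6 — makes the prefix non-linearizable
the sole real-time-consistent order of 3 completed operations fails the LIFO stack replay
e.g. A, B, C: illegal at step 3, since C pop() → empty cannot apply there

not linearizable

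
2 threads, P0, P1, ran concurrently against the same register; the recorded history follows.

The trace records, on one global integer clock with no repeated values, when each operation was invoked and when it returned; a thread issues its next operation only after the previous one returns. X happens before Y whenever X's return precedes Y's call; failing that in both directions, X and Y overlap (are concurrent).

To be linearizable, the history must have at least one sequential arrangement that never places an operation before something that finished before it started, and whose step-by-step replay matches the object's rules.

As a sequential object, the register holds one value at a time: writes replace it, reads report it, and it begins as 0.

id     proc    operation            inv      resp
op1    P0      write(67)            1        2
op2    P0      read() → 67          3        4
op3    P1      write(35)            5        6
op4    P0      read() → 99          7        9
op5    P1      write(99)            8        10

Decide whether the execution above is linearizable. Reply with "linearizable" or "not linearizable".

witness order: op1, op2, op3, op5, op4
step 1: op1 write(67) — value 67
step 2: op2 read() → 67 — value 67
step 3: op3 write(35) — value 35
step 4: op5 write(99) — value 99
step 5: op4 read() → 99 — value 99

linearizable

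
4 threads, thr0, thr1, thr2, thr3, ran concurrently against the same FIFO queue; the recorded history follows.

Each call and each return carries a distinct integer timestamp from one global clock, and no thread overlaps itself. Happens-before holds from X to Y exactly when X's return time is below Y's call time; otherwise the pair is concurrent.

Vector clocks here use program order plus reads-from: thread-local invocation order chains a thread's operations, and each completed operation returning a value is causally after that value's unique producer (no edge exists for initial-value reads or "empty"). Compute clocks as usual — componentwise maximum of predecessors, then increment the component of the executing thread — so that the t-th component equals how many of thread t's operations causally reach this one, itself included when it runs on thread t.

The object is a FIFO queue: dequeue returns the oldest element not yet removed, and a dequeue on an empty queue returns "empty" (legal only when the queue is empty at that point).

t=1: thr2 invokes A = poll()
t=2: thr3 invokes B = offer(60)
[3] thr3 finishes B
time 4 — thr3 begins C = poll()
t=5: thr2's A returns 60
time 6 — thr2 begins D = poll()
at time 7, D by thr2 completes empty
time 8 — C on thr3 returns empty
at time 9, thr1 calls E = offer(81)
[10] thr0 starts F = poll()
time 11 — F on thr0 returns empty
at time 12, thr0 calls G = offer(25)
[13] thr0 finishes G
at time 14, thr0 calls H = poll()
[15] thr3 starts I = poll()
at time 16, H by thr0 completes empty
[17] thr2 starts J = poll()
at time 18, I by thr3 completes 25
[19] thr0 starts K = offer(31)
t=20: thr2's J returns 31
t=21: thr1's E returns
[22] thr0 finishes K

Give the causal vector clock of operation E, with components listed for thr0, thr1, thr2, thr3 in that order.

root op B, invoked 2: fresh clock plus thr3's own tick → (0, 0, 0, 1)
root op E, invoked 9: fresh clock plus thr1's own tick → (0, 1, 0, 0)
root op F, invoked 10: fresh clock plus thr0's own tick → (1, 0, 0, 0)
invoked at 4, C merges VC(B)=(0, 0, 0, 1) and bumps thr3's slot → (0, 0, 0, 2)
invoked at 1, A merges VC(B)=(0, 0, 0, 1) and bumps thr2's slot → (0, 0, 1, 1)
invoked at 12, G merges VC(F)=(1, 0, 0, 0) and bumps thr0's slot → (2, 0, 0, 0)
invoked at 6, D merges VC(A)=(0, 0, 1, 1) and bumps thr2's slot → (0, 0, 2, 1)
invoked at 14, H merges VC(G)=(2, 0, 0, 0) and bumps thr0's slot → (3, 0, 0, 0)
invoked at 19, K merges VC(H)=(3, 0, 0, 0) and bumps thr0's slot → (4, 0, 0, 0)
invoked at 15, I merges VC(C)=(0, 0, 0, 2), VC(G)=(2, 0, 0, 0) and bumps thr3's slot → (2, 0, 0, 3)
invoked at 17, J merges VC(D)=(0, 0, 2, 1), VC(K)=(4, 0, 0, 0) and bumps thr2's slot → (4, 0, 3, 1)
target: VC(E) = (0, 1, 0, 0)

(0, 1, 0, 0)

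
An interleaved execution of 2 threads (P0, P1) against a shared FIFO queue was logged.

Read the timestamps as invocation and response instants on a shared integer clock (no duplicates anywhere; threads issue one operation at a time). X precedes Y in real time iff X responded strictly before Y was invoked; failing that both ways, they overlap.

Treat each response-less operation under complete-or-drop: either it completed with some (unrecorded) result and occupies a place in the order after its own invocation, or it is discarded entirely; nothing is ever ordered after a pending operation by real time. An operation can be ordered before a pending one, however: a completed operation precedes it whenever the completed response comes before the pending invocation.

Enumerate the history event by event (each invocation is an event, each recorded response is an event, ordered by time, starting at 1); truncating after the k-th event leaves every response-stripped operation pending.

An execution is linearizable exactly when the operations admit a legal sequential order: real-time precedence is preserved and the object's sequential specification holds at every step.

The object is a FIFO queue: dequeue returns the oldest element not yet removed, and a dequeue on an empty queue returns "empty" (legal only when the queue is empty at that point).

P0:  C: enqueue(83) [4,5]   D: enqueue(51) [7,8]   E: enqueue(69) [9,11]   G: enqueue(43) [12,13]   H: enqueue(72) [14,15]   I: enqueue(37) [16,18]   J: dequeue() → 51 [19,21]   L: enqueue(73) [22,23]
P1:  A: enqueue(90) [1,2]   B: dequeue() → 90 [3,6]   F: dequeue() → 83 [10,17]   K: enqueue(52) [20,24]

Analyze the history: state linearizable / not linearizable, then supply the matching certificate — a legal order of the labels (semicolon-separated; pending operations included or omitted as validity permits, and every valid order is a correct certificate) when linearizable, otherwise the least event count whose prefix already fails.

1. A enqueue(90), leaving queue <90>
2. B dequeue() → 90, leaving queue <>
3. C enqueue(83), leaving queue <83>
4. D enqueue(51), leaving queue <83,51>
5. E enqueue(69), leaving queue <83,51,69>
6. F dequeue() → 83, leaving queue <51,69>
7. G enqueue(43), leaving queue <51,69,43>
8. H enqueue(72), leaving queue <51,69,43,72>
9. I enqueue(37), leaving queue <51,69,43,72,37>
10. J dequeue() → 51, leaving queue <69,43,72,37>
11. K enqueue(52), leaving queue <69,43,72,37,52>
12. L enqueue(73), leaving queue <69,43,72,37,52,73>

linearizable — witness: A; B; C; D; E; F; G; H; I; J; K; L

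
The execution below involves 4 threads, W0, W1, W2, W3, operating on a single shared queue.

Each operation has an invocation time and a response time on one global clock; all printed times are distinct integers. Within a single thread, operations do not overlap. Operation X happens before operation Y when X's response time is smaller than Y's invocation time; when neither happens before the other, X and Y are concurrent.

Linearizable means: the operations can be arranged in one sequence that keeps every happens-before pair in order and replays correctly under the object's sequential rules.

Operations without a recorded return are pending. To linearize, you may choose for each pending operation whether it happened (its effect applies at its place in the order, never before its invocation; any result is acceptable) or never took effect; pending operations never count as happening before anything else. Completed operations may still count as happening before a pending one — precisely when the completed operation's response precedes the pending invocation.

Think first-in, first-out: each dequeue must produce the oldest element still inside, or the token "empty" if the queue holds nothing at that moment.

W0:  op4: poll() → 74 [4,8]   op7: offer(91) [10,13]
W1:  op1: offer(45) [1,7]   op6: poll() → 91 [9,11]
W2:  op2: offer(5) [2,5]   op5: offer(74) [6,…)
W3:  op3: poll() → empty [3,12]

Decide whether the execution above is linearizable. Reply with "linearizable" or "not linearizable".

through event 10 a valid linearization exists; event 11 (op6 responding at time 11) ends that
all 6 real-time-respecting orders fail — 4 completed queue operations, no legal replay
including or dropping the 3 pending operations (op3, op5, op7) in any combination fails
one such order, op1, op2, op4, op6 (pending dropped), breaks at step 3 where op4 poll() → 74 is illegal
one such order, op1, op4, op2, op6 (pending dropped), breaks at step 2 where op4 poll() → 74 is illegal

not linearizable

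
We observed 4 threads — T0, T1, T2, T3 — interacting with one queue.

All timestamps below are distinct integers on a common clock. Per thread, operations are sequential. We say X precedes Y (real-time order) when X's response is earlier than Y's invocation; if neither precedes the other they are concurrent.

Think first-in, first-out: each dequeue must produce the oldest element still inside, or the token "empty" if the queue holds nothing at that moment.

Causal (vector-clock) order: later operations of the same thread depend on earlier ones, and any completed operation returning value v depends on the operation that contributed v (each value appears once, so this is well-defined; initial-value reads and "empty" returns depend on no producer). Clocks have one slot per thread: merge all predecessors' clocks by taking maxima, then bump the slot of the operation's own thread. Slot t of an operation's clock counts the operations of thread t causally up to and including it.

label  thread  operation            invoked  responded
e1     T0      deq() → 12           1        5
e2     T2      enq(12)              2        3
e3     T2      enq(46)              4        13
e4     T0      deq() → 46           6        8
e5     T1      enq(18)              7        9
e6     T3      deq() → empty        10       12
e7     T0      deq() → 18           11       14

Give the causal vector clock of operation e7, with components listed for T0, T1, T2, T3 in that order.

no predecessors for e6 (invoked 10): T3 increments from zero → (0, 0, 0, 1)
no predecessors for e2 (invoked 2): T2 increments from zero → (0, 0, 1, 0)
no predecessors for e5 (invoked 7): T1 increments from zero → (0, 1, 0, 0)
e3, invoked 4, takes VC(e2)=(0, 0, 1, 0) under max, adds 1 for T2 → (0, 0, 2, 0)
e1, invoked 1, takes VC(e2)=(0, 0, 1, 0) under max, adds 1 for T0 → (1, 0, 1, 0)
e4, invoked 6, takes VC(e1)=(1, 0, 1, 0), VC(e3)=(0, 0, 2, 0) under max, adds 1 for T0 → (2, 0, 2, 0)
e7, invoked 11, takes VC(e4)=(2, 0, 2, 0), VC(e5)=(0, 1, 0, 0) under max, adds 1 for T0 → (3, 1, 2, 0)
target: VC(e7) = (3, 1, 2, 0)

(3, 1, 2, 0)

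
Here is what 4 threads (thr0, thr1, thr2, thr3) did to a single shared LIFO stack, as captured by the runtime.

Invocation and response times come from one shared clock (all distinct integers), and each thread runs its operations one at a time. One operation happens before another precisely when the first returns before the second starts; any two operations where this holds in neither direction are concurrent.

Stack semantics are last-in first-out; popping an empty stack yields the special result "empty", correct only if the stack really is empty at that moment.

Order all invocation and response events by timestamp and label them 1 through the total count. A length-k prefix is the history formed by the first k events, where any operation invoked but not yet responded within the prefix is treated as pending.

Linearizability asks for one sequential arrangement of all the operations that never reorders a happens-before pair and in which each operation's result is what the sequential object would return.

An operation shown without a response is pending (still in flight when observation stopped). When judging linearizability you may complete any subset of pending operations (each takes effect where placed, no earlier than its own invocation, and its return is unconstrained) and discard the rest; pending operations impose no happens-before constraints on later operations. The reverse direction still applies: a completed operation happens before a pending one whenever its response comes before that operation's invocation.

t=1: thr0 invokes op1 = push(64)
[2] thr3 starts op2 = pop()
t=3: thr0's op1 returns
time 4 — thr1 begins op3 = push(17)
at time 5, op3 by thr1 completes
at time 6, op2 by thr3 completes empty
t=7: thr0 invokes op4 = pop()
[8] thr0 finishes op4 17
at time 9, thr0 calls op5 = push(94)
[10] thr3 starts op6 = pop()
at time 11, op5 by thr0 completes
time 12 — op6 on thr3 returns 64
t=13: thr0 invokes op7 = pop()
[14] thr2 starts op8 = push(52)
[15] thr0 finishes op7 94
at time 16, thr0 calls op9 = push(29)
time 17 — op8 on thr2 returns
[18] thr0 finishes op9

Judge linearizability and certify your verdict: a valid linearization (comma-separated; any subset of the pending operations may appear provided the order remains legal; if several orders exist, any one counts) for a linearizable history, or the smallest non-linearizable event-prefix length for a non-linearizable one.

step 1: op2 pop() → empty — stack <>
step 2: op1 push(64) — stack <64>
step 3: op3 push(17) — stack <64,17>
step 4: op4 pop() → 17 — stack <64>
step 5: op6 pop() → 64 — stack <>
step 6: op5 push(94) — stack <94>
step 7: op7 pop() → 94 — stack <>
step 8: op8 push(52) — stack <52>
step 9: op9 push(29) — stack <52,29>

linearizable — witness: op2, op1, op3, op4, op6, op5, op7, op8, op9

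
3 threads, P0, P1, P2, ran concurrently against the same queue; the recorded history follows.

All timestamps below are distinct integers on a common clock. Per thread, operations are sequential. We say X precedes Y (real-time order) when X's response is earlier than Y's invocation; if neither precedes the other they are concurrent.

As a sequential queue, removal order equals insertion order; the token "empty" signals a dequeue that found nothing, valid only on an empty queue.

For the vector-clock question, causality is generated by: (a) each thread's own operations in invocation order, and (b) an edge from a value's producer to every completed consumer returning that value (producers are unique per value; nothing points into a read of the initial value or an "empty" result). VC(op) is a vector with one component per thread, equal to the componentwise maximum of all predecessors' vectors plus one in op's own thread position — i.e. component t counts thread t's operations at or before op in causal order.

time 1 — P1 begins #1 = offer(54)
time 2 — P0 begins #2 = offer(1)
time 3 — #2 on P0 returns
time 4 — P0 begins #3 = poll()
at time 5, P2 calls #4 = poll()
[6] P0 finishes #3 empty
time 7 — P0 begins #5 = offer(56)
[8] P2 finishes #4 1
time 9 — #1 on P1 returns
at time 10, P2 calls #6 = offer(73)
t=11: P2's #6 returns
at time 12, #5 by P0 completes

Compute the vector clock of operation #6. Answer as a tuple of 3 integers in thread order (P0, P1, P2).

(1, 0, 2)

VC(#1, invoked at 1): no causal predecessors; +1 on P1 → (0, 1, 0)
VC(#2, invoked at 2): no causal predecessors; +1 on P0 → (1, 0, 0)
invoked at 5, #4 merges VC(#2)=(1, 0, 0) and bumps P2's slot → (1, 0, 1)
invoked at 4, #3 merges VC(#2)=(1, 0, 0) and bumps P0's slot → (2, 0, 0)
invoked at 10, #6 merges VC(#4)=(1, 0, 1) and bumps P2's slot → (1, 0, 2)
invoked at 7, #5 merges VC(#3)=(2, 0, 0) and bumps P0's slot → (3, 0, 0)
target: VC(#6) = (1, 0, 2)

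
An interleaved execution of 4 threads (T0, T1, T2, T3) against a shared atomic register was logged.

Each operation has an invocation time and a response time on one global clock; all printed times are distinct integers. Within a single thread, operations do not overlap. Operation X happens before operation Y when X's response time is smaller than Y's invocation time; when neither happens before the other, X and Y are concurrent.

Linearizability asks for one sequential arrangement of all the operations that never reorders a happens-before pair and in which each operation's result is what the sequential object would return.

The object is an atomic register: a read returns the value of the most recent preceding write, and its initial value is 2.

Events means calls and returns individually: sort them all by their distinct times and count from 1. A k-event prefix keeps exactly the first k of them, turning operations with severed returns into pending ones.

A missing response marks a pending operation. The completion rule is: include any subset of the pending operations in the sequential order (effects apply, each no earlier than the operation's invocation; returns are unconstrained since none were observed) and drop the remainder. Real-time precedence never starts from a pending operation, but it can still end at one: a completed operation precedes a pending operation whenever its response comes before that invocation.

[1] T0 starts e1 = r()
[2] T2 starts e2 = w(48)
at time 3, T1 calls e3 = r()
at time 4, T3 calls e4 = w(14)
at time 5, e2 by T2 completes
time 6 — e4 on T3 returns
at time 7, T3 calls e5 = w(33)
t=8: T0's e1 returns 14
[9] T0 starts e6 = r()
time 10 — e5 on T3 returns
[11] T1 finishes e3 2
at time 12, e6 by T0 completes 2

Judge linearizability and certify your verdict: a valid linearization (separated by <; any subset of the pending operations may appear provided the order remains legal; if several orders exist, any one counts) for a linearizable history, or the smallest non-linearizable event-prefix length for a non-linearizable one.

the violation lands at event 12, e6's response at time 12: events 1..11 linearize, events 1..12 do not
6 completed operations, 84 real-time-consistent orders — every atomic register replay fails
sample order e1, e2, e3, e4, e5, e6 stalls at step 1 — e1 r() → 14 has no legal effect
sample order e1, e2, e3, e4, e6, e5 stalls at step 1 — e1 r() → 14 has no legal effect

not linearizable — minimal violating prefix: 12 events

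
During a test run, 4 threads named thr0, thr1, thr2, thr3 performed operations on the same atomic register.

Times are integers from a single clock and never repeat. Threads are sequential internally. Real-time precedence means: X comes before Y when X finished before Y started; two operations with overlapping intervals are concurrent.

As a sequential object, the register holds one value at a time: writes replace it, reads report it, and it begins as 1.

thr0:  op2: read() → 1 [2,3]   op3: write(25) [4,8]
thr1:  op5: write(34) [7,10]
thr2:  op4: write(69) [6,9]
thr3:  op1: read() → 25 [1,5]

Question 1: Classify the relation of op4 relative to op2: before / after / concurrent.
after

op4 spans [6,9], op2 spans [2,3]
resp(op2)=3 < inv(op4)=6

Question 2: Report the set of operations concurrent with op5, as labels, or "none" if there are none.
op3, op4

op5 spans [7,10]; an op avoiding the whole window 7..10 is ordered, any other is concurrent
op1 [1,5]: before
op2 [2,3]: before
op3 [4,8]: concurrent
op4 [6,9]: concurrent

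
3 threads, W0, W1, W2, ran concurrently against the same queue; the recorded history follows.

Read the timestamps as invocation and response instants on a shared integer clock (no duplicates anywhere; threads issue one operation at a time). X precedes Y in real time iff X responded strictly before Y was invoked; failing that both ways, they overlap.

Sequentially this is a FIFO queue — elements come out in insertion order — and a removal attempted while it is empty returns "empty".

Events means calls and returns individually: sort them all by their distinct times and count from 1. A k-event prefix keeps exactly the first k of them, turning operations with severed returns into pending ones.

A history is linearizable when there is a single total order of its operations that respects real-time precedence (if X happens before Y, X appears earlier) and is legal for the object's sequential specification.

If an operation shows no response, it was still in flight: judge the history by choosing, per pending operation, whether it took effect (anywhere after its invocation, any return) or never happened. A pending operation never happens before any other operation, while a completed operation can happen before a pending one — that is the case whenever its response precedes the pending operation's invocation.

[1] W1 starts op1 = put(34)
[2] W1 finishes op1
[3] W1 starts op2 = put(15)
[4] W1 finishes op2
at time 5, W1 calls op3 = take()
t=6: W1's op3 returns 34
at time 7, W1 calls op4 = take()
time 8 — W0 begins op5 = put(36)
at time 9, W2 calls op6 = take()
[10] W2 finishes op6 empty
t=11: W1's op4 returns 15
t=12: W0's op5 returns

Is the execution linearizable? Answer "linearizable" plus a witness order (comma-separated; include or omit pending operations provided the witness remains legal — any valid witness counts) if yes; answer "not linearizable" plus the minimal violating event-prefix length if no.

linearizable — witness: op1, op2, op3, op4, op6, op5

1. op1 put(34), leaving queue <34>
2. op2 put(15), leaving queue <34,15>
3. op3 take() → 34, leaving queue <15>
4. op4 take() → 15, leaving queue <>
5. op6 take() → empty, leaving queue <>
6. op5 put(36), leaving queue <36>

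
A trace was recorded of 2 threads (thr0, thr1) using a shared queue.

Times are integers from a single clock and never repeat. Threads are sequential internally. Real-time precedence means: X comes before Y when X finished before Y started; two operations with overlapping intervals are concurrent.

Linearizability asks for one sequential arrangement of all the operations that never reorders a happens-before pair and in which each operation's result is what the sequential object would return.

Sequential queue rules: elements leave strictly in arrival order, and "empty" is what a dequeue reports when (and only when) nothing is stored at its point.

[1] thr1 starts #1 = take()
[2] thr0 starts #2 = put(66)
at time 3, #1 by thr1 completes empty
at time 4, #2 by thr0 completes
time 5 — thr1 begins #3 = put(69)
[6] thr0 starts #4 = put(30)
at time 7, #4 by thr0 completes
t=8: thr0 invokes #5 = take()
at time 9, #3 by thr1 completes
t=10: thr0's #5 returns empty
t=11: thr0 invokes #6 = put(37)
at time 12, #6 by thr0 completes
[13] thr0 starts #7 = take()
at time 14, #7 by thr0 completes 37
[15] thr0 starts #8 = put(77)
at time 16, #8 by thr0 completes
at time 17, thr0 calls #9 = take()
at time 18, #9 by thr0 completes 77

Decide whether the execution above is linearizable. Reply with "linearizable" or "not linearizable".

the violation lands at event 10, #5's response at time 10: events 1..9 linearize, events 1..10 do not
5 completed operations, 6 real-time-consistent orders — every queue replay fails
sample order #1, #2, #3, #4, #5 stalls at step 5 — #5 take() → empty has no legal effect
sample order #1, #2, #4, #3, #5 stalls at step 5 — #5 take() → empty has no legal effect

not linearizable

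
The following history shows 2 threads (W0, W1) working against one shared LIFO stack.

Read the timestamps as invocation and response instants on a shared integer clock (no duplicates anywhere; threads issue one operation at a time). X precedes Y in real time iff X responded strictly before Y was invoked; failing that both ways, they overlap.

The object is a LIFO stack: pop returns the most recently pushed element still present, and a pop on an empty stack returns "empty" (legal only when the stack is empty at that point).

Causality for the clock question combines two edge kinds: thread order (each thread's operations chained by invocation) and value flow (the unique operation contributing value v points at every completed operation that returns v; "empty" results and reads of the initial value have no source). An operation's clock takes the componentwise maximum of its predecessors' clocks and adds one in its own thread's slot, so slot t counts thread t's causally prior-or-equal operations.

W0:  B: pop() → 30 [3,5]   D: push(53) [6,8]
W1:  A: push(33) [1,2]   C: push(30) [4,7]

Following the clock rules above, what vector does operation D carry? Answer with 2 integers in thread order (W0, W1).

invoked at 1, A has no predecessors; its own W1 bump gives (0, 1)
C, invoked 4, takes VC(A)=(0, 1) under max, adds 1 for W1 → (0, 2)
B, invoked 3, takes VC(C)=(0, 2) under max, adds 1 for W0 → (1, 2)
D, invoked 6, takes VC(B)=(1, 2) under max, adds 1 for W0 → (2, 2)
target: VC(D) = (2, 2)

(2, 2)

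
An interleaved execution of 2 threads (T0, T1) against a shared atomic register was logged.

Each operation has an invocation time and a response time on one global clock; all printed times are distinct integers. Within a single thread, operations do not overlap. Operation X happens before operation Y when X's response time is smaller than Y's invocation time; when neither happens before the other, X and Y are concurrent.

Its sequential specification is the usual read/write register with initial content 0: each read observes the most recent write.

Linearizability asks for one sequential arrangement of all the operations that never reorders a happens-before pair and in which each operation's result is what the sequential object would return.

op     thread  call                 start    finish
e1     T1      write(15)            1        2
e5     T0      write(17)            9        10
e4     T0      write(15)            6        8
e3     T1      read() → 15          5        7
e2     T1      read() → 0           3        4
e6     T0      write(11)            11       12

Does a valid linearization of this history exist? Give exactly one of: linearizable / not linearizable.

not linearizable

prefix check: 1..3 passes, 1..4 fails once e2's time-4 response joins
the sole real-time-consistent order of 2 completed operations fails the atomic register replay
take e1, e2: step 2 already fails, because e2 read() → 0 cannot occur there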